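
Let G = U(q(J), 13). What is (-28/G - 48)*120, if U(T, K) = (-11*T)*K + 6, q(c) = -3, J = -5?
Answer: -167264/29 ≈ -5767.7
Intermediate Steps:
U(T, K) = 6 - 11*K*T (U(T, K) = -11*K*T + 6 = 6 - 11*K*T)
G = 435 (G = 6 - 11*13*(-3) = 6 + 429 = 435)
(-28/G - 48)*120 = (-28/435 - 48)*120 = -20908/435*120 = -167264/29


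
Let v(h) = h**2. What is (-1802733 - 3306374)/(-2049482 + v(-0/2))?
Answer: 5109107/2049482 ≈ 2.4929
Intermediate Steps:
(-1802733 - 3306374)/(-2049482 + v(-0/2)) = (-1802733 - 3306374)/(-2049482 + (-0/2)**2) = -5109107/(-2049482 + (-0/2)**2) = -5109107/(-2049482 + (-23*0)**2) = -5109107/(-2049482 + 0**2) = -5109107/(-2049482 + 0) = -5109107/(-2049482) = -5109107*(-1/2049482) = 5109107/2049482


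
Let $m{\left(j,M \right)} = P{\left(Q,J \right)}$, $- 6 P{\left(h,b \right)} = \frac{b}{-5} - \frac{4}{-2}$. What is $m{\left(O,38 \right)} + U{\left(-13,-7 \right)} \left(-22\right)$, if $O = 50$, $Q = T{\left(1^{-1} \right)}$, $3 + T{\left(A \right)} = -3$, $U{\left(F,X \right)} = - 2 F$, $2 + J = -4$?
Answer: $- \frac{8588}{15} \approx -572.53$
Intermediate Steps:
$J = -6$ ($J = -2 - 4 = -6$)
$T{\left(A \right)} = -6$ ($T{\left(A \right)} = -3 - 3 = -6$)
$Q = -6$
$P{\left(h,b \right)} = - \frac{1}{3} + \frac{b}{30}$ ($P{\left(h,b \right)} = - \frac{\frac{b}{-5} - \frac{4}{-2}}{6} = - \frac{b \left(- \frac{1}{5}\right) - -2}{6} = - \frac{- \frac{b}{5} + 2}{6} = - \frac{2 - \frac{b}{5}}{6} = - \frac{1}{3} + \frac{b}{30}$)
$m{\left(j,M \right)} = - \frac{8}{15}$ ($m{\left(j,M \right)} = - \frac{1}{3} + \frac{1}{30} \left(-6\right) = - \frac{1}{3} - \frac{1}{5} = - \frac{8}{15}$)
$m{\left(O,38 \right)} + U{\left(-13,-7 \right)} \left(-22\right) = - \frac{8}{15} + \left(-2\right) \left(-13\right) \left(-22\right) = - \frac{8}{15} + 26 \left(-22\right) = - \frac{8}{15} - 572 = - \frac{8588}{15}$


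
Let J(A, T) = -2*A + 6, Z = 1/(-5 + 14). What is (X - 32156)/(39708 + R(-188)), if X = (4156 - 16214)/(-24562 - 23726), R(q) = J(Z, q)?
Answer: -2329105305/2876548352 ≈ -0.80969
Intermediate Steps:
Z = ⅑ (Z = 1/9 = ⅑ ≈ 0.11111)
J(A, T) = 6 - 2*A
R(q) = 52/9 (R(q) = 6 - 2*⅑ = 6 - 2/9 = 52/9)
X = 6029/24144 (X = -12058/(-48288) = -12058*(-1/48288) = 6029/24144 ≈ 0.24971)
(X - 32156)/(39708 + R(-188)) = (6029/24144 - 32156)/(39708 + 52/9) = -776368435/(24144*357424/9) = -776368435/24144*9/357424 = -2329105305/2876548352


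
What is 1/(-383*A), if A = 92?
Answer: -1/35236 ≈ -2.8380e-5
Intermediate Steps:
1/(-383*A) = 1/(-383*92) = 1/(-35236) = -1/35236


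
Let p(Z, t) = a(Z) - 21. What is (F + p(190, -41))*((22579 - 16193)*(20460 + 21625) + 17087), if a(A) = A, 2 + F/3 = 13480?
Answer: 10912945333891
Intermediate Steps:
F = 40434 (F = -6 + 3*13480 = -6 + 40440 = 40434)
p(Z, t) = -21 + Z (p(Z, t) = Z - 21 = -21 + Z)
(F + p(190, -41))*((22579 - 16193)*(20460 + 21625) + 17087) = (40434 + (-21 + 190))*((22579 - 16193)*(20460 + 21625) + 17087) = (40434 + 169)*(6386*42085 + 17087) = 40603*(268754810 + 17087) = 40603*268771897 = 10912945333891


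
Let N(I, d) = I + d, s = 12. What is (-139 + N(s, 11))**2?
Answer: 13456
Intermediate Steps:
(-139 + N(s, 11))**2 = (-139 + (12 + 11))**2 = (-139 + 23)**2 = (-116)**2 = 13456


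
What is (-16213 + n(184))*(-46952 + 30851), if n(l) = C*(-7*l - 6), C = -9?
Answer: 73533267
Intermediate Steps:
n(l) = 54 + 63*l (n(l) = -9*(-7*l - 6) = -9*(-6 - 7*l) = 54 + 63*l)
(-16213 + n(184))*(-46952 + 30851) = (-16213 + (54 + 63*184))*(-46952 + 30851) = (-16213 + (54 + 11592))*(-16101) = (-16213 + 11646)*(-16101) = -4567*(-16101) = 73533267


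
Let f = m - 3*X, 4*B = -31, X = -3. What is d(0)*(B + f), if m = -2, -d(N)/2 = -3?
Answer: -9/2 ≈ -4.5000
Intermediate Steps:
B = -31/4 (B = (¼)*(-31) = -31/4 ≈ -7.7500)
d(N) = 6 (d(N) = -2*(-3) = 6)
f = 7 (f = -2 - 3*(-3) = -2 + 9 = 7)
d(0)*(B + f) = 6*(-31/4 + 7) = 6*(-¾) = -9/2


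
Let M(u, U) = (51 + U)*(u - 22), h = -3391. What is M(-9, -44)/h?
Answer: 217/3391 ≈ 0.063993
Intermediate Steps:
M(u, U) = (-22 + u)*(51 + U) (M(u, U) = (51 + U)*(-22 + u) = (-22 + u)*(51 + U))
M(-9, -44)/h = (-1122 - 22*(-44) + 51*(-9) - 44*(-9))/(-3391) = (-1122 + 968 - 459 + 396)*(-1/3391) = -217*(-1/3391) = 217/3391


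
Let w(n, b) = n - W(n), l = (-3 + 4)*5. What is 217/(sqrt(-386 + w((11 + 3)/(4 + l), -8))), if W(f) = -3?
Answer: -651*I*sqrt(3433)/3433 ≈ -11.111*I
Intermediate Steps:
l = 5 (l = 1*5 = 5)
w(n, b) = 3 + n (w(n, b) = n - 1*(-3) = n + 3 = 3 + n)
217/(sqrt(-386 + w((11 + 3)/(4 + l), -8))) = 217/(sqrt(-386 + (3 + (11 + 3)/(4 + 5)))) = 217/(sqrt(-386 + (3 + 14/9))) = 217/(sqrt(-386 + 41/9)) = 217/(sqrt(-3433/9)) = 217/((I*sqrt(3433)/3)) = 217*(-3*I*sqrt(3433)/3433) = -651*I*sqrt(3433)/3433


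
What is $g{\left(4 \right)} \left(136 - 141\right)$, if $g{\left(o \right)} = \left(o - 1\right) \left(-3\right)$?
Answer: $45$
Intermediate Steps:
$g{\left(o \right)} = 3 - 3 o$ ($g{\left(o \right)} = \left(-1 + o\right) \left(-3\right) = 3 - 3 o$)
$g{\left(4 \right)} \left(136 - 141\right) = \left(3 - 12\right) \left(136 - 141\right) = \left(3 - 12\right) \left(-5\right) = \left(-9\right) \left(-5\right) = 45$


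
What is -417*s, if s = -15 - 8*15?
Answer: 56295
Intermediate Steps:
s = -135 (s = -15 - 120 = -135)
-417*s = -417*(-135) = 56295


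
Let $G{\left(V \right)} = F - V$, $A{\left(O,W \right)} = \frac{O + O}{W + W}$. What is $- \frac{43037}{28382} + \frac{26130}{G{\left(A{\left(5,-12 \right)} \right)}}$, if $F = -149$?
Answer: $- \frac{8976194891}{50605106} \approx -177.38$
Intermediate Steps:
$A{\left(O,W \right)} = \frac{O}{W}$ ($A{\left(O,W \right)} = \frac{2 O}{2 W} = 2 O \frac{1}{2 W} = \frac{O}{W}$)
$G{\left(V \right)} = -149 - V$
$- \frac{43037}{28382} + \frac{26130}{G{\left(A{\left(5,-12 \right)} \right)}} = - \frac{43037}{28382} + \frac{26130}{-149 - \frac{5}{-12}} = \left(-43037\right) \frac{1}{28382} + \frac{26130}{-149 - 5 \left(- \frac{1}{12}\right)} = - \frac{43037}{28382} + \frac{26130}{-149 - - \frac{5}{12}} = - \frac{43037}{28382} + \frac{26130}{-149 + \frac{5}{12}} = - \frac{43037}{28382} + \frac{26130}{- \frac{1783}{12}} = - \frac{43037}{28382} + 26130 \left(- \frac{12}{1783}\right) = - \frac{43037}{28382} - \frac{313560}{1783} = - \frac{8976194891}{50605106}$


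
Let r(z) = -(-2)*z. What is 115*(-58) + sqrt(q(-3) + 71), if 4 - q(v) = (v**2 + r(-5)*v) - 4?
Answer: -6670 + 2*sqrt(10) ≈ -6663.7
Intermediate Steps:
r(z) = 2*z
q(v) = 8 - v**2 + 10*v (q(v) = 4 - ((v**2 + (2*(-5))*v) - 4) = 4 - ((v**2 - 10*v) - 4) = 4 - (-4 + v**2 - 10*v) = 4 + (4 - v**2 + 10*v) = 8 - v**2 + 10*v)
115*(-58) + sqrt(q(-3) + 71) = 115*(-58) + sqrt((8 - 1*(-3)**2 + 10*(-3)) + 71) = -6670 + sqrt((8 - 1*9 - 30) + 71) = -6670 + sqrt((8 - 9 - 30) + 71) = -6670 + sqrt(-31 + 71) = -6670 + sqrt(40) = -6670 + 2*sqrt(10)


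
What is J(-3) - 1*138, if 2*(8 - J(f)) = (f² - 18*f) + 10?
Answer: -333/2 ≈ -166.50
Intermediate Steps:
J(f) = 3 + 9*f - f²/2 (J(f) = 8 - ((f² - 18*f) + 10)/2 = 8 - (10 + f² - 18*f)/2 = 8 + (-5 + 9*f - f²/2) = 3 + 9*f - f²/2)
J(-3) - 1*138 = (3 + 9*(-3) - ½*(-3)²) - 1*138 = (3 - 27 - ½*9) - 138 = (3 - 27 - 9/2) - 138 = -57/2 - 138 = -333/2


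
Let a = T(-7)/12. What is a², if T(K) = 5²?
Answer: 625/144 ≈ 4.3403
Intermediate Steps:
T(K) = 25
a = 25/12 ≈ 2.0833
a² = (25/12)² = 625/144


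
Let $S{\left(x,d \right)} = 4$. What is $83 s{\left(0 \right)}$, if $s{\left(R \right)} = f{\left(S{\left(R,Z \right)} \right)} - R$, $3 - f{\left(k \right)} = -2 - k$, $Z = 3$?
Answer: $747$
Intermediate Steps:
$f{\left(k \right)} = 5 + k$ ($f{\left(k \right)} = 3 - \left(-2 - k\right) = 3 + \left(2 + k\right) = 5 + k$)
$s{\left(R \right)} = 9 - R$ ($s{\left(R \right)} = \left(5 + 4\right) - R = 9 - R$)
$83 s{\left(0 \right)} = 83 \left(9 - 0\right) = 83 \left(9 + 0\right) = 83 \cdot 9 = 747$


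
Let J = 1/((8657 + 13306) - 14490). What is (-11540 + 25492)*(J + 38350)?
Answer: 3998497415552/7473 ≈ 5.3506e+8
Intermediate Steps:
J = 1/7473 (J = 1/(21963 - 14490) = 1/7473 ≈ 0.00013381)
(-11540 + 25492)*(J + 38350) = (-11540 + 25492)*(1/7473 + 38350) = 13952*(286589551/7473) = 3998497415552/7473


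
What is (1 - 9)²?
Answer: 64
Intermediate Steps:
(1 - 9)² = (-8)² = 64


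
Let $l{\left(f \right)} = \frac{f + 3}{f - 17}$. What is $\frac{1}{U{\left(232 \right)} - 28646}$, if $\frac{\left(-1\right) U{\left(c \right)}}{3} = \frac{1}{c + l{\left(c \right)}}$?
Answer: $- \frac{3341}{95706329} \approx -3.4909 \cdot 10^{-5}$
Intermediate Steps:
$l{\left(f \right)} = \frac{3 + f}{-17 + f}$
$U{\left(c \right)} = - \frac{3}{c + \frac{3 + c}{-17 + c}}$
$\frac{1}{U{\left(232 \right)} - 28646} = \frac{1}{\frac{3 \left(17 - 232\right)}{3 + 232 + 232 \left(-17 + 232\right)} - 28646} = \frac{1}{\frac{3 \left(17 - 232\right)}{3 + 232 + 232 \cdot 215} - 28646} = \frac{1}{3 \frac{1}{3 + 232 + 49880} \left(-215\right) - 28646} = \frac{1}{3 \cdot \frac{1}{50115} \left(-215\right) - 28646} = \frac{1}{- \frac{43}{3341} - 28646} = \frac{1}{- \frac{95706329}{3341}} = - \frac{3341}{95706329}$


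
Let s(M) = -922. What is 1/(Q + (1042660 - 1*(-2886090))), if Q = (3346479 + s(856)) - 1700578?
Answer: 1/5573729 ≈ 1.7941e-7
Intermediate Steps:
Q = 1644979 (Q = (3346479 - 922) - 1700578 = 3345557 - 1700578 = 1644979)
1/(Q + (1042660 - 1*(-2886090))) = 1/(1644979 + (1042660 - 1*(-2886090))) = 1/(1644979 + (1042660 + 2886090)) = 1/(1644979 + 3928750) = 1/5573729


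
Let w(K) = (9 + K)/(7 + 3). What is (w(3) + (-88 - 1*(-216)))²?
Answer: 417316/25 ≈ 16693.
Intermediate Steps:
w(K) = 9/10 + K/10 (w(K) = (9 + K)/10 = (9 + K)*(⅒) = 9/10 + K/10)
(w(3) + (-88 - 1*(-216)))² = ((9/10 + (⅒)*3) + (-88 - 1*(-216)))² = ((9/10 + 3/10) + (-88 + 216))² = (6/5 + 128)² = (646/5)² = 417316/25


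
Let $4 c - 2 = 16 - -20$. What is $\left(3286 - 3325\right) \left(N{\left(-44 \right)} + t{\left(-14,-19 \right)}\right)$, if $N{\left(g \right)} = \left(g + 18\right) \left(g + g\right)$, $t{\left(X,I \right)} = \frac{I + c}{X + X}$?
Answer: $- \frac{4997733}{56} \approx -89245.0$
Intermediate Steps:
$c = \frac{19}{2}$ ($c = \frac{1}{2} + \frac{16 - -20}{4} = \frac{1}{2} + \frac{16 + 20}{4} = \frac{1}{2} + \frac{1}{4} \cdot 36 = \frac{1}{2} + 9 = \frac{19}{2} \approx 9.5$)
$t{\left(X,I \right)} = \frac{\frac{19}{2} + I}{2 X}$ ($t{\left(X,I \right)} = \frac{I + \frac{19}{2}}{X + X} = \frac{\frac{19}{2} + I}{2 X}$)
$N{\left(g \right)} = 2 g \left(18 + g\right)$ ($N{\left(g \right)} = \left(18 + g\right) 2 g = 2 g \left(18 + g\right)$)
$\left(3286 - 3325\right) \left(N{\left(-44 \right)} + t{\left(-14,-19 \right)}\right) = \left(3286 - 3325\right) \left(2 \left(-44\right) \left(18 - 44\right) + \frac{19 + 2 \left(-19\right)}{4 \left(-14\right)}\right) = - 39 \left(2 \left(-44\right) \left(-26\right) + \frac{1}{4} \left(- \frac{1}{14}\right) \left(19 - 38\right)\right) = - 39 \left(2288 + \frac{1}{4} \left(- \frac{1}{14}\right) \left(-19\right)\right) = - 39 \left(2288 + \frac{19}{56}\right) = \left(-39\right) \frac{128147}{56} = - \frac{4997733}{56}$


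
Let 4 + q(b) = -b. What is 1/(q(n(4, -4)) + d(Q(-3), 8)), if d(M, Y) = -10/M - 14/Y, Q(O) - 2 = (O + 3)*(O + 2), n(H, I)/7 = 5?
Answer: -4/183 ≈ -0.021858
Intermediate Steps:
n(H, I) = 35 (n(H, I) = 7*5 = 35)
q(b) = -4 - b
Q(O) = 2 + (2 + O)*(3 + O) (Q(O) = 2 + (O + 3)*(O + 2) = 2 + (3 + O)*(2 + O) = 2 + (2 + O)*(3 + O))
d(M, Y) = -14/Y - 10/M
1/(q(n(4, -4)) + d(Q(-3), 8)) = 1/((-4 - 1*35) + (-14/8 - 10/(8 + (-3)**2 + 5*(-3)))) = 1/((-4 - 35) + (-14*1/8 - 10/(8 + 9 - 15))) = 1/(-39 + (-7/4 - 10/2)) = 1/(-39 + (-7/4 - 10*1/2)) = 1/(-39 + (-7/4 - 5)) = 1/(-39 - 27/4) = 1/(-183/4) = -4/183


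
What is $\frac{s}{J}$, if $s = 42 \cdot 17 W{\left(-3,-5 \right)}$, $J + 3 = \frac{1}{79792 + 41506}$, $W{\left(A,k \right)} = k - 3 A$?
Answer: $- \frac{346427088}{363893} \approx -952.0$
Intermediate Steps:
$J = - \frac{363893}{121298}$ ($J = -3 + \frac{1}{79792 + 41506} = -3 + \frac{1}{121298} = - \frac{363893}{121298} \approx -3.0$)
$s = 2856$ ($s = 42 \cdot 17 \left(-5 - -9\right) = 714 \left(-5 + 9\right) = 714 \cdot 4 = 2856$)
$\frac{s}{J} = \frac{2856}{- \frac{363893}{121298}} = 2856 \left(- \frac{121298}{363893}\right) = - \frac{346427088}{363893}$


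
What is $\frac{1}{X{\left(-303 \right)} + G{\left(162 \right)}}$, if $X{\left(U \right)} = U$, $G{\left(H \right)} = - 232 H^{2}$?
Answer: $- \frac{1}{6088911} \approx -1.6423 \cdot 10^{-7}$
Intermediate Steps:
$\frac{1}{X{\left(-303 \right)} + G{\left(162 \right)}} = \frac{1}{-303 - 232 \cdot 162^{2}} = \frac{1}{-303 - 6088608} = \frac{1}{-6088911} = - \frac{1}{6088911}$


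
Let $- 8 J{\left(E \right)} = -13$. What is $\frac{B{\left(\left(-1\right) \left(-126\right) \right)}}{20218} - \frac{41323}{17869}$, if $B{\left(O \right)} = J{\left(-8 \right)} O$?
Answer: $- \frac{3327238945}{1445101768} \approx -2.3024$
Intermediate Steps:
$J{\left(E \right)} = \frac{13}{8}$ ($J{\left(E \right)} = \left(- \frac{1}{8}\right) \left(-13\right) = \frac{13}{8}$)
$B{\left(O \right)} = \frac{13 O}{8}$
$\frac{B{\left(\left(-1\right) \left(-126\right) \right)}}{20218} - \frac{41323}{17869} = \frac{\frac{13}{8} \left(\left(-1\right) \left(-126\right)\right)}{20218} - \frac{41323}{17869} = \frac{13}{8} \cdot 126 \cdot \frac{1}{20218} - \frac{41323}{17869} = \frac{819}{4} \cdot \frac{1}{20218} - \frac{41323}{17869} = \frac{819}{80872} - \frac{41323}{17869} = - \frac{3327238945}{1445101768}$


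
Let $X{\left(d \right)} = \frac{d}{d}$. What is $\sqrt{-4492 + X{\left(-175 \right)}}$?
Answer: $3 i \sqrt{499} \approx 67.015 i$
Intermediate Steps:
$X{\left(d \right)} = 1$
$\sqrt{-4492 + X{\left(-175 \right)}} = \sqrt{-4492 + 1} = \sqrt{-4491} = 3 i \sqrt{499}$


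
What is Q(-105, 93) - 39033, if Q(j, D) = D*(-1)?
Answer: -39126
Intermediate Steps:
Q(j, D) = -D
Q(-105, 93) - 39033 = -1*93 - 39033 = -93 - 39033 = -39126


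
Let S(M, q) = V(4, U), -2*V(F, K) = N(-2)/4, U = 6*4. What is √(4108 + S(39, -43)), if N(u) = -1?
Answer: √65730/4 ≈ 64.095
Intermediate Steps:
U = 24
V(F, K) = ⅛ (V(F, K) = -(-1)/(2*4) = -½*(-¼) = ⅛)
S(M, q) = ⅛
√(4108 + S(39, -43)) = √(4108 + ⅛) = √(32865/8) = √65730/4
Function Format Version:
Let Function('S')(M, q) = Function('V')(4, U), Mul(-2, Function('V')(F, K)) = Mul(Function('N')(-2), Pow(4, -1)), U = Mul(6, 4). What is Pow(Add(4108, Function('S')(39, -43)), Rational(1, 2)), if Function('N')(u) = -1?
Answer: Mul(Rational(1, 4), Pow(65730, Rational(1, 2))) ≈ 64.095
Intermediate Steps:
U = 24
Function('V')(F, K) = Rational(1, 8) (Function('V')(F, K) = Mul(Rational(-1, 2), Mul(-1, Pow(4, -1))) = Mul(Rational(-1, 2), Mul(-1, Rational(1, 4))) = Mul(Rational(-1, 2), Rational(-1, 4)) = Rational(1, 8))
Function('S')(M, q) = Rational(1, 8)
Pow(Add(4108, Function('S')(39, -43)), Rational(1, 2)) = Pow(Add(4108, Rational(1, 8)), Rational(1, 2)) = Pow(Rational(32865, 8), Rational(1, 2)) = Mul(Rational(1, 4), Pow(65730, Rational(1, 2)))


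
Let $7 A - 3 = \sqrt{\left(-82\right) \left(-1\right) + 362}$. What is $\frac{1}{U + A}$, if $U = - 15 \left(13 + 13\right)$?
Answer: $- \frac{6363}{2478695} - \frac{14 \sqrt{111}}{7436085} \approx -0.0025869$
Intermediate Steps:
$A = \frac{3}{7} + \frac{2 \sqrt{111}}{7}$ ($A = \frac{3}{7} + \frac{\sqrt{\left(-82\right) \left(-1\right) + 362}}{7} = \frac{3}{7} + \frac{\sqrt{82 + 362}}{7} = \frac{3}{7} + \frac{\sqrt{444}}{7} = \frac{3}{7} + \frac{2 \sqrt{111}}{7} \approx 3.4388$)
$U = -390$ ($U = \left(-15\right) 26 = -390$)
$\frac{1}{U + A} = \frac{1}{-390 + \left(\frac{3}{7} + \frac{2 \sqrt{111}}{7}\right)} = \frac{1}{- \frac{2727}{7} + \frac{2 \sqrt{111}}{7}}$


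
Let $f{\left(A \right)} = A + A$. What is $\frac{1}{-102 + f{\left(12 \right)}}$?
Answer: $- \frac{1}{78} \approx -0.012821$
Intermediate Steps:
$f{\left(A \right)} = 2 A$
$\frac{1}{-102 + f{\left(12 \right)}} = \frac{1}{-102 + 2 \cdot 12} = \frac{1}{-102 + 24} = \frac{1}{-78} = - \frac{1}{78}$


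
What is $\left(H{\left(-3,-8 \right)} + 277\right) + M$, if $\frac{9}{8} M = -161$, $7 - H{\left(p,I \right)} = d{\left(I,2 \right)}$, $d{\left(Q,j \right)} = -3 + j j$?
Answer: $\frac{1259}{9} \approx 139.89$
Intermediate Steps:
$d{\left(Q,j \right)} = -3 + j^{2}$
$H{\left(p,I \right)} = 6$ ($H{\left(p,I \right)} = 7 - \left(-3 + 2^{2}\right) = 7 - \left(-3 + 4\right) = 7 - 1 = 6$)
$M = - \frac{1288}{9}$ ($M = \frac{8}{9} \left(-161\right) = - \frac{1288}{9} \approx -143.11$)
$\left(H{\left(-3,-8 \right)} + 277\right) + M = \left(6 + 277\right) - \frac{1288}{9} = 283 - \frac{1288}{9} = \frac{1259}{9}$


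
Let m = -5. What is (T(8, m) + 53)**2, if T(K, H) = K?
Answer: 3721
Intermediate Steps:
(T(8, m) + 53)**2 = (8 + 53)**2 = 61**2 = 3721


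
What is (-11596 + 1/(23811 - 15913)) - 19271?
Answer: -243787565/7898 ≈ -30867.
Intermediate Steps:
(-11596 + 1/(23811 - 15913)) - 19271 = (-11596 + 1/7898) - 19271 = -91585207/7898 - 19271 = -243787565/7898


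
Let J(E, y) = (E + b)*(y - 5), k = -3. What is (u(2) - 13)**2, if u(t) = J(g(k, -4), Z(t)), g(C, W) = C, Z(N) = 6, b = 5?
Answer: 121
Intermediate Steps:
J(E, y) = (-5 + y)*(5 + E) (J(E, y) = (E + 5)*(y - 5) = (5 + E)*(-5 + y) = (-5 + y)*(5 + E))
u(t) = 2 (u(t) = -25 - 5*(-3) + 5*6 - 3*6 = -25 + 15 + 30 - 18 = 2)
(u(2) - 13)**2 = (2 - 13)**2 = (-11)**2 = 121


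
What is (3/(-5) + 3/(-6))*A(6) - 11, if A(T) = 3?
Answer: -143/10 ≈ -14.300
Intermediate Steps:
(3/(-5) + 3/(-6))*A(6) - 11 = (3/(-5) + 3/(-6))*3 - 11 = (3*(-1/5) + 3*(-1/6))*3 - 11 = (-3/5 - 1/2)*3 - 11 = -11/10*3 - 11 = -33/10 - 11 = -143/10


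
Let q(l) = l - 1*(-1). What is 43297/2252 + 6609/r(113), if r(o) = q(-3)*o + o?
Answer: -9990907/254476 ≈ -39.261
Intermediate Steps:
q(l) = 1 + l (q(l) = l + 1 = 1 + l)
r(o) = -o (r(o) = (1 - 3)*o + o = -2*o + o = -o)
43297/2252 + 6609/r(113) = 43297/2252 + 6609/((-1*113)) = 43297*(1/2252) + 6609/(-113) = 43297/2252 + 6609*(-1/113) = 43297/2252 - 6609/113 = -9990907/254476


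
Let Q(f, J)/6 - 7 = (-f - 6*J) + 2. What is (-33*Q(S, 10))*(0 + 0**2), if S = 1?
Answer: 0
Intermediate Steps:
Q(f, J) = 54 - 36*J - 6*f (Q(f, J) = 42 + 6*((-f - 6*J) + 2) = 42 + 6*(2 - f - 6*J) = 42 + (12 - 36*J - 6*f) = 54 - 36*J - 6*f)
(-33*Q(S, 10))*(0 + 0**2) = (-33*(54 - 36*10 - 6*1))*(0 + 0**2) = (-33*(54 - 360 - 6))*(0 + 0) = -33*(-312)*0 = 10296*0 = 0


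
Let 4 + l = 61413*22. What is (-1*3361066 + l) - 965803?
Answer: -2975787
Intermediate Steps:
l = 1351082 (l = -4 + 61413*22 = -4 + 1351086 = 1351082)
(-1*3361066 + l) - 965803 = (-1*3361066 + 1351082) - 965803 = (-3361066 + 1351082) - 965803 = -2009984 - 965803 = -2975787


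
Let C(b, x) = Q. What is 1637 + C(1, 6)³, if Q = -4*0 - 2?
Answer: 1629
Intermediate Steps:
Q = -2 (Q = 0 - 2 = -2)
C(b, x) = -2
1637 + C(1, 6)³ = 1637 + (-2)³ = 1637 - 8 = 1629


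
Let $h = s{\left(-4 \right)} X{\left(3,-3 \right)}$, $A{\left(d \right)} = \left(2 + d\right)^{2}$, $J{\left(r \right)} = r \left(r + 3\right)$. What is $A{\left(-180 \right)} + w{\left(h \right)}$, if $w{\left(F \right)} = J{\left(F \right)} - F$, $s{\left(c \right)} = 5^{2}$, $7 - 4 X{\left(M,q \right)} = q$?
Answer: $\frac{142861}{4} \approx 35715.0$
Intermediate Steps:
$J{\left(r \right)} = r \left(3 + r\right)$
$X{\left(M,q \right)} = \frac{7}{4} - \frac{q}{4}$
$s{\left(c \right)} = 25$
$h = \frac{125}{2}$ ($h = 25 \left(\frac{7}{4} - - \frac{3}{4}\right) = 25 \left(\frac{7}{4} + \frac{3}{4}\right) = 25 \cdot \frac{5}{2} = \frac{125}{2} \approx 62.5$)
$w{\left(F \right)} = - F + F \left(3 + F\right)$ ($w{\left(F \right)} = F \left(3 + F\right) - F = - F + F \left(3 + F\right)$)
$A{\left(-180 \right)} + w{\left(h \right)} = \left(2 - 180\right)^{2} + \frac{125 \left(2 + \frac{125}{2}\right)}{2} = \left(-178\right)^{2} + \frac{125}{2} \cdot \frac{129}{2} = 31684 + \frac{16125}{4} = \frac{142861}{4}$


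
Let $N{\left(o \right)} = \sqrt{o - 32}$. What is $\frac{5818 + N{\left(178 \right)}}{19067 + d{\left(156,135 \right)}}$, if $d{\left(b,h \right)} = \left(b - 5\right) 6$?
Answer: $\frac{5818}{19973} + \frac{\sqrt{146}}{19973} \approx 0.2919$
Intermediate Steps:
$N{\left(o \right)} = \sqrt{-32 + o}$
$d{\left(b,h \right)} = -30 + 6 b$ ($d{\left(b,h \right)} = \left(-5 + b\right) 6 = -30 + 6 b$)
$\frac{5818 + N{\left(178 \right)}}{19067 + d{\left(156,135 \right)}} = \frac{5818 + \sqrt{-32 + 178}}{19067 + \left(-30 + 6 \cdot 156\right)} = \frac{5818 + \sqrt{146}}{19067 + \left(-30 + 936\right)} = \frac{5818 + \sqrt{146}}{19067 + 906} = \frac{5818 + \sqrt{146}}{19973} = \left(5818 + \sqrt{146}\right) \frac{1}{19973} = \frac{5818}{19973} + \frac{\sqrt{146}}{19973}$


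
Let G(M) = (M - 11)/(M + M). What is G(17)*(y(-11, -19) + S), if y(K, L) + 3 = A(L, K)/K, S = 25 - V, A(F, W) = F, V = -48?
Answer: 2367/187 ≈ 12.658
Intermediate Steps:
S = 73 (S = 25 - 1*(-48) = 25 + 48 = 73)
y(K, L) = -3 + L/K
G(M) = (-11 + M)/(2*M) (G(M) = (-11 + M)/((2*M)) = (-11 + M)*(1/(2*M)) = (-11 + M)/(2*M))
G(17)*(y(-11, -19) + S) = ((½)*(-11 + 17)/17)*((-3 - 19/(-11)) + 73) = ((½)*(1/17)*6)*((-3 - 19*(-1/11)) + 73) = 3*((-3 + 19/11) + 73)/17 = 3*(-14/11 + 73)/17 = (3/17)*(789/11) = 2367/187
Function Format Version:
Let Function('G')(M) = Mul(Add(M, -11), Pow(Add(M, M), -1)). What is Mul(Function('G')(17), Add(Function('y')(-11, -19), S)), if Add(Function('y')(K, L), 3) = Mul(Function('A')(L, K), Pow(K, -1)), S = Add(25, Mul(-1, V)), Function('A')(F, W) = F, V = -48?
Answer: Rational(2367, 187) ≈ 12.658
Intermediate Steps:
S = 73 (S = Add(25, Mul(-1, -48)) = Add(25, 48) = 73)
Function('y')(K, L) = Add(-3, Mul(L, Pow(K, -1)))
Function('G')(M) = Mul(Rational(1, 2), Pow(M, -1), Add(-11, M)) (Function('G')(M) = Mul(Add(-11, M), Pow(Mul(2, M), -1)) = Mul(Add(-11, M), Mul(Rational(1, 2), Pow(M, -1))) = Mul(Rational(1, 2), Pow(M, -1), Add(-11, M)))
Mul(Function('G')(17), Add(Function('y')(-11, -19), S)) = Mul(Mul(Rational(1, 2), Pow(17, -1), Add(-11, 17)), Add(Add(-3, Mul(-19, Pow(-11, -1))), 73)) = Mul(Mul(Rational(1, 2), Rational(1, 17), 6), Add(Add(-3, Mul(-19, Rational(-1, 11))), 73)) = Mul(Rational(3, 17), Add(Add(-3, Rational(19, 11)), 73)) = Mul(Rational(3, 17), Add(Rational(-14, 11), 73)) = Mul(Rational(3, 17), Rational(789, 11)) = Rational(2367, 187)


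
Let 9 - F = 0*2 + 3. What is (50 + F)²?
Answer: 3136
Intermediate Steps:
F = 6 (F = 9 - (0*2 + 3) = 9 - (0 + 3) = 9 - 1*3 = 9 - 3 = 6)
(50 + F)² = (50 + 6)² = 56² = 3136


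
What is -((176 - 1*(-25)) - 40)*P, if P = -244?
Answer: 39284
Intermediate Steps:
-((176 - 1*(-25)) - 40)*P = -((176 - 1*(-25)) - 40)*(-244) = -((176 + 25) - 40)*(-244) = -(201 - 40)*(-244) = -161*(-244) = -1*(-39284) = 39284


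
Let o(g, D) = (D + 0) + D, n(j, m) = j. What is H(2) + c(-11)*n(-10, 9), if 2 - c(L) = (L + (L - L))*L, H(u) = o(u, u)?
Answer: 1194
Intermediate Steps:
o(g, D) = 2*D (o(g, D) = D + D = 2*D)
H(u) = 2*u
c(L) = 2 - L**2 (c(L) = 2 - (L + (L - L))*L = 2 - (L + 0)*L = 2 - L*L = 2 - L**2)
H(2) + c(-11)*n(-10, 9) = 2*2 + (2 - 1*(-11)**2)*(-10) = 4 + (2 - 1*121)*(-10) = 4 + (2 - 121)*(-10) = 4 - 119*(-10) = 4 + 1190 = 1194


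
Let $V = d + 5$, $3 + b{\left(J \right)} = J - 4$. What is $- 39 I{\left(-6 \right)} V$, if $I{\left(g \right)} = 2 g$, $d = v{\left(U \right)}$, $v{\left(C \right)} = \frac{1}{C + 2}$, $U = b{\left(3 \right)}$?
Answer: $2106$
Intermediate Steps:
$b{\left(J \right)} = -7 + J$ ($b{\left(J \right)} = -3 + \left(J - 4\right) = -3 + \left(-4 + J\right) = -7 + J$)
$U = -4$ ($U = -7 + 3 = -4$)
$v{\left(C \right)} = \frac{1}{2 + C}$
$d = - \frac{1}{2}$ ($d = \frac{1}{2 - 4} = \frac{1}{-2} = - \frac{1}{2} \approx -0.5$)
$V = \frac{9}{2}$ ($V = - \frac{1}{2} + 5 = \frac{9}{2} \approx 4.5$)
$- 39 I{\left(-6 \right)} V = - 39 \cdot 2 \left(-6\right) \frac{9}{2} = \left(-39\right) \left(-12\right) \frac{9}{2} = 468 \cdot \frac{9}{2} = 2106$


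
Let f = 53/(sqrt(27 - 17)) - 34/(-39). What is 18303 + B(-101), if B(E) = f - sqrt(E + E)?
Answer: 713851/39 + 53*sqrt(10)/10 - I*sqrt(202) ≈ 18321.0 - 14.213*I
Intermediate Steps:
f = 34/39 + 53*sqrt(10)/10 (f = 53/(sqrt(10)) - 34*(-1/39) = 53*(sqrt(10)/10) + 34/39 = 53*sqrt(10)/10 + 34/39 = 34/39 + 53*sqrt(10)/10 ≈ 17.632)
B(E) = 34/39 + 53*sqrt(10)/10 - sqrt(2)*sqrt(E) (B(E) = (34/39 + 53*sqrt(10)/10) - sqrt(E + E) = (34/39 + 53*sqrt(10)/10) - sqrt(2*E) = (34/39 + 53*sqrt(10)/10) - sqrt(2)*sqrt(E) = 34/39 + 53*sqrt(10)/10 - sqrt(2)*sqrt(E))
18303 + B(-101) = 18303 + (34/39 + 53*sqrt(10)/10 - sqrt(2)*sqrt(-101)) = 18303 + (34/39 + 53*sqrt(10)/10 - sqrt(2)*I*sqrt(101)) = 18303 + (34/39 + 53*sqrt(10)/10 - I*sqrt(202)) = 713851/39 + 53*sqrt(10)/10 - I*sqrt(202)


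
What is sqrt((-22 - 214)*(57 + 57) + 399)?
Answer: 3*I*sqrt(2945) ≈ 162.8*I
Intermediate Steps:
sqrt((-22 - 214)*(57 + 57) + 399) = sqrt(-236*114 + 399) = sqrt(-26904 + 399) = sqrt(-26505) = 3*I*sqrt(2945)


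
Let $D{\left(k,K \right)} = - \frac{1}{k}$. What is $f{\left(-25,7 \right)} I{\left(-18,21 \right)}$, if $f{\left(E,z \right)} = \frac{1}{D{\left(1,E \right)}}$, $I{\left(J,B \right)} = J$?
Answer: $18$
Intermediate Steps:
$f{\left(E,z \right)} = -1$ ($f{\left(E,z \right)} = \frac{1}{\left(-1\right) 1^{-1}} = \frac{1}{\left(-1\right) 1} = \frac{1}{-1} = -1$)
$f{\left(-25,7 \right)} I{\left(-18,21 \right)} = \left(-1\right) \left(-18\right) = 18$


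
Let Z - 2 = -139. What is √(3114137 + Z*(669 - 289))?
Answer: √3062077 ≈ 1749.9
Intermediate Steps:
Z = -137 (Z = 2 - 139 = -137)
√(3114137 + Z*(669 - 289)) = √(3114137 - 137*(669 - 289)) = √(3114137 - 137*380) = √(3114137 - 52060) = √3062077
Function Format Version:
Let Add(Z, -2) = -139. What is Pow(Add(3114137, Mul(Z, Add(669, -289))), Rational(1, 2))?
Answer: Pow(3062077, Rational(1, 2)) ≈ 1749.9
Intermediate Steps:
Z = -137 (Z = Add(2, -139) = -137)
Pow(Add(3114137, Mul(Z, Add(669, -289))), Rational(1, 2)) = Pow(Add(3114137, Mul(-137, Add(669, -289))), Rational(1, 2)) = Pow(Add(3114137, Mul(-137, 380)), Rational(1, 2)) = Pow(Add(3114137, -52060), Rational(1, 2)) = Pow(3062077, Rational(1, 2))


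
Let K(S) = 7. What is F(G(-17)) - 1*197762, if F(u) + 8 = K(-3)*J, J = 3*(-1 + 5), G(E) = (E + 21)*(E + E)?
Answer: -197686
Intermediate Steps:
G(E) = 2*E*(21 + E) (G(E) = (21 + E)*(2*E) = 2*E*(21 + E))
J = 12 (J = 3*4 = 12)
F(u) = 76 (F(u) = -8 + 7*12 = -8 + 84 = 76)
F(G(-17)) - 1*197762 = 76 - 1*197762 = 76 - 197762 = -197686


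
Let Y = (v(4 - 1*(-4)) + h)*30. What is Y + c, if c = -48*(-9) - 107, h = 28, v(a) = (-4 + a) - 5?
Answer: 1135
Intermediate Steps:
v(a) = -9 + a
Y = 810 (Y = ((-9 + (4 - 1*(-4))) + 28)*30 = ((-9 + (4 + 4)) + 28)*30 = ((-9 + 8) + 28)*30 = (-1 + 28)*30 = 27*30 = 810)
c = 325 (c = 432 - 107 = 325)
Y + c = 810 + 325 = 1135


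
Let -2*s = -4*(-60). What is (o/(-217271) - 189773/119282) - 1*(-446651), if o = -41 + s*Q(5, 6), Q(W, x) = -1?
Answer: 11575598074762961/25916519422 ≈ 4.4665e+5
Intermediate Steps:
s = -120 (s = -(-2)*(-60) = -1/2*240 = -120)
o = 79 (o = -41 - 120*(-1) = -41 + 120 = 79)
(o/(-217271) - 189773/119282) - 1*(-446651) = (79/(-217271) - 189773/119282) - 1*(-446651) = (79*(-1/217271) - 189773*1/119282) + 446651 = (-79/217271 - 189773/119282) + 446651 = -41241592761/25916519422 + 446651 = 11575598074762961/25916519422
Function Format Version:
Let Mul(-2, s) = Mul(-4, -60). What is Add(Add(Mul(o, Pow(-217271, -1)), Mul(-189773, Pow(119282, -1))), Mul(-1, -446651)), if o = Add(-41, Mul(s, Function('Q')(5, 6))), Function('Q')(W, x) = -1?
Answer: Rational(11575598074762961, 25916519422) ≈ 4.4665e+5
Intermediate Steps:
s = -120 (s = Mul(Rational(-1, 2), Mul(-4, -60)) = Mul(Rational(-1, 2), 240) = -120)
o = 79 (o = Add(-41, Mul(-120, -1)) = Add(-41, 120) = 79)
Add(Add(Mul(o, Pow(-217271, -1)), Mul(-189773, Pow(119282, -1))), Mul(-1, -446651)) = Add(Add(Mul(79, Pow(-217271, -1)), Mul(-189773, Pow(119282, -1))), Mul(-1, -446651)) = Add(Add(Mul(79, Rational(-1, 217271)), Mul(-189773, Rational(1, 119282))), 446651) = Add(Add(Rational(-79, 217271), Rational(-189773, 119282)), 446651) = Add(Rational(-41241592761, 25916519422), 446651) = Rational(11575598074762961, 25916519422)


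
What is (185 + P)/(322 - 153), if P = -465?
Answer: -280/169 ≈ -1.6568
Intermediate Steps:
(185 + P)/(322 - 153) = (185 - 465)/(322 - 153) = -280/169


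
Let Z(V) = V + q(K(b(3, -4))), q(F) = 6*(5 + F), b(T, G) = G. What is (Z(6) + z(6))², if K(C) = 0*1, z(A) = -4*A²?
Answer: 11664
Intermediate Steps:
K(C) = 0
q(F) = 30 + 6*F
Z(V) = 30 + V (Z(V) = V + (30 + 6*0) = V + (30 + 0) = V + 30 = 30 + V)
(Z(6) + z(6))² = ((30 + 6) - 4*6²)² = (36 - 4*36)² = (36 - 144)² = (-108)² = 11664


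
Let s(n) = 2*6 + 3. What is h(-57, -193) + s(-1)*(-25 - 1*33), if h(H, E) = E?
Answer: -1063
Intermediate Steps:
s(n) = 15 (s(n) = 12 + 3 = 15)
h(-57, -193) + s(-1)*(-25 - 1*33) = -193 + 15*(-25 - 1*33) = -193 + 15*(-25 - 33) = -193 + 15*(-58) = -193 - 870 = -1063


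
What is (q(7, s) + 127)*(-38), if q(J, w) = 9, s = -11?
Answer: -5168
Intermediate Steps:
(q(7, s) + 127)*(-38) = (9 + 127)*(-38) = 136*(-38) = -5168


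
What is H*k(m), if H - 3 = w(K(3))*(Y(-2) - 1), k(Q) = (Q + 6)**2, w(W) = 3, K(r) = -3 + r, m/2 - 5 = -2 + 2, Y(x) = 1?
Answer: 768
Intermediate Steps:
m = 10 (m = 10 + 2*(-2 + 2) = 10 + 2*0 = 10 + 0 = 10)
k(Q) = (6 + Q)**2
H = 3 (H = 3 + 3*(1 - 1) = 3 + 3*0 = 3 + 0 = 3)
H*k(m) = 3*(6 + 10)**2 = 3*16**2 = 3*256 = 768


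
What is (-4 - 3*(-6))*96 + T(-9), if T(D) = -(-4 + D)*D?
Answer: 1227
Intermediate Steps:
T(D) = -D*(-4 + D)
(-4 - 3*(-6))*96 + T(-9) = (-4 - 3*(-6))*96 - 9*(4 - 1*(-9)) = (-4 + 18)*96 - 9*(4 + 9) = 14*96 - 9*13 = 1344 - 117 = 1227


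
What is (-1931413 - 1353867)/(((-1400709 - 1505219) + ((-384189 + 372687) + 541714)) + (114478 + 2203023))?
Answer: 657056/11643 ≈ 56.434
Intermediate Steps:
(-1931413 - 1353867)/(((-1400709 - 1505219) + ((-384189 + 372687) + 541714)) + (114478 + 2203023)) = -3285280/((-2905928 + (-11502 + 541714)) + 2317501) = -3285280/((-2905928 + 530212) + 2317501) = -3285280/(-2375716 + 2317501) = -3285280/(-58215) = -3285280*(-1/58215) = 657056/11643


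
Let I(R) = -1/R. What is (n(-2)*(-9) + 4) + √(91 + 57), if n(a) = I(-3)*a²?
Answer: -8 + 2*√37 ≈ 4.1655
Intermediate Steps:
n(a) = a²/3 (n(a) = (-1/(-3))*a² = (-1*(-⅓))*a² = a²/3)
(n(-2)*(-9) + 4) + √(91 + 57) = (((⅓)*(-2)²)*(-9) + 4) + √(91 + 57) = (((⅓)*4)*(-9) + 4) + √148 = ((4/3)*(-9) + 4) + 2*√37 = (-12 + 4) + 2*√37 = -8 + 2*√37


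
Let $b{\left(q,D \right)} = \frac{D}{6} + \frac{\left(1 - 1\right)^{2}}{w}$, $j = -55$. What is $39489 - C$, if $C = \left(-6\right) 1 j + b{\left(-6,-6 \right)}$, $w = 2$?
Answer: $39160$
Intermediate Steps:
$b{\left(q,D \right)} = \frac{D}{6}$ ($b{\left(q,D \right)} = \frac{D}{6} + \frac{\left(1 - 1\right)^{2}}{2} = D \frac{1}{6} + 0^{2} \cdot \frac{1}{2} = \frac{D}{6} + 0 \cdot \frac{1}{2} = \frac{D}{6} + 0 = \frac{D}{6}$)
$C = 329$ ($C = \left(-6\right) 1 \left(-55\right) + \frac{1}{6} \left(-6\right) = \left(-6\right) \left(-55\right) - 1 = 330 - 1 = 329$)
$39489 - C = 39489 - 329 = 39160$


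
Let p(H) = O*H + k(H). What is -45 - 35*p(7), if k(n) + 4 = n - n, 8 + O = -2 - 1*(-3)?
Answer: 1810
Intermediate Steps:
O = -7 (O = -8 + (-2 - 1*(-3)) = -8 + (-2 + 3) = -8 + 1 = -7)
k(n) = -4 (k(n) = -4 + (n - n) = -4 + 0 = -4)
p(H) = -4 - 7*H (p(H) = -7*H - 4 = -4 - 7*H)
-45 - 35*p(7) = -45 - 35*(-4 - 7*7) = -45 - 35*(-4 - 49) = -45 - 35*(-53) = -45 + 1855 = 1810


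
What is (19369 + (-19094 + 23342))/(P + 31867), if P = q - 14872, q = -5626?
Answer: 23617/11369 ≈ 2.0773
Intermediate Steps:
P = -20498 (P = -5626 - 14872 = -20498)
(19369 + (-19094 + 23342))/(P + 31867) = (19369 + (-19094 + 23342))/(-20498 + 31867) = (19369 + 4248)/11369 = 23617*(1/11369) = 23617/11369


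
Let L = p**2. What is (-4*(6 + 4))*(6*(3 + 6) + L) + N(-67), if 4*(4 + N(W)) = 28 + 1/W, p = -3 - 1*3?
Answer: -963997/268 ≈ -3597.0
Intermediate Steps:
p = -6 (p = -3 - 3 = -6)
L = 36 (L = (-6)**2 = 36)
N(W) = 3 + 1/(4*W) (N(W) = -4 + (28 + 1/W)/4 = -4 + (7 + 1/(4*W)) = 3 + 1/(4*W))
(-4*(6 + 4))*(6*(3 + 6) + L) + N(-67) = (-4*(6 + 4))*(6*(3 + 6) + 36) + (3 + (1/4)/(-67)) = (-4*10)*(6*9 + 36) + (3 + (1/4)*(-1/67)) = -40*(54 + 36) + (3 - 1/268) = -40*90 + 803/268 = -3600 + 803/268 = -963997/268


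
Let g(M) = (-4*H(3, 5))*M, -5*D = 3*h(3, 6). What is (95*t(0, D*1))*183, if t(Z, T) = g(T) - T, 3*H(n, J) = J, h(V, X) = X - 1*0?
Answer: 479826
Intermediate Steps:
h(V, X) = X (h(V, X) = X + 0 = X)
H(n, J) = J/3
D = -18/5 (D = -3*6/5 = -1/5*18 = -18/5 ≈ -3.6000)
g(M) = -20*M/3 (g(M) = (-4*5/3)*M = -20*M/3)
t(Z, T) = -23*T/3 (t(Z, T) = -20*T/3 - T = -23*T/3)
(95*t(0, D*1))*183 = (95*(-(-138)/5))*183 = (95*(-23/3*(-18/5)))*183 = (95*(138/5))*183 = 2622*183 = 479826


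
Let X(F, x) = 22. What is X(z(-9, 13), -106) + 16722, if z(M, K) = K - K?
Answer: 16744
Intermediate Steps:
z(M, K) = 0
X(z(-9, 13), -106) + 16722 = 22 + 16722 = 16744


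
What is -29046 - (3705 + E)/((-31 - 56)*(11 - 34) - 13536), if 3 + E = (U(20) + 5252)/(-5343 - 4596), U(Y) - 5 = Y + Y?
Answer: -3329981528909/114646365 ≈ -29046.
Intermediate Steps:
U(Y) = 5 + 2*Y (U(Y) = 5 + (Y + Y) = 5 + 2*Y)
E = -35114/9939 (E = -3 + ((5 + 2*20) + 5252)/(-5343 - 4596) = -3 + ((5 + 40) + 5252)/(-9939) = -3 + (45 + 5252)*(-1/9939) = -3 + 5297*(-1/9939) = -3 - 5297/9939 = -35114/9939 ≈ -3.5330)
-29046 - (3705 + E)/((-31 - 56)*(11 - 34) - 13536) = -29046 - (3705 - 35114/9939)/((-31 - 56)*(11 - 34) - 13536) = -29046 - 36788881/(9939*(-87*(-23) - 13536)) = -29046 - 36788881/(9939*(2001 - 13536)) = -29046 - 36788881/(9939*(-11535)) = -29046 - 36788881*(-1)/(9939*11535) = -29046 - 1*(-36788881/114646365) = -29046 + 36788881/114646365 = -3329981528909/114646365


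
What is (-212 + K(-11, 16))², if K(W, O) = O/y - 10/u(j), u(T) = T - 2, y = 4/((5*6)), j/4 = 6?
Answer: 1034289/121 ≈ 8547.8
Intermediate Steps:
j = 24 (j = 4*6 = 24)
y = 2/15 (y = 4/30 = 4*(1/30) = 2/15 ≈ 0.13333)
u(T) = -2 + T
K(W, O) = -5/11 + 15*O/2 (K(W, O) = O/(2/15) - 10/(-2 + 24) = O*(15/2) - 10/22 = 15*O/2 - 10*1/22 = 15*O/2 - 5/11 = -5/11 + 15*O/2)
(-212 + K(-11, 16))² = (-212 + (-5/11 + (15/2)*16))² = (-212 + (-5/11 + 120))² = (-212 + 1315/11)² = (-1017/11)² = 1034289/121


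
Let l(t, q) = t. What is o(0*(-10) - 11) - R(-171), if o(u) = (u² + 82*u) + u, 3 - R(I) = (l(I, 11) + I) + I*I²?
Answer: -5001348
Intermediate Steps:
R(I) = 3 - I³ - 2*I (R(I) = 3 - ((I + I) + I*I²) = 3 - (2*I + I³) = 3 - (I³ + 2*I) = 3 + (-I³ - 2*I) = 3 - I³ - 2*I)
o(u) = u² + 83*u
o(0*(-10) - 11) - R(-171) = (0*(-10) - 11)*(83 + (0*(-10) - 11)) - (3 - 1*(-171)³ - 2*(-171)) = (0 - 11)*(83 + (0 - 11)) - (3 - 1*(-5000211) + 342) = -11*(83 - 11) - (3 + 5000211 + 342) = -11*72 - 1*5000556 = -792 - 5000556 = -5001348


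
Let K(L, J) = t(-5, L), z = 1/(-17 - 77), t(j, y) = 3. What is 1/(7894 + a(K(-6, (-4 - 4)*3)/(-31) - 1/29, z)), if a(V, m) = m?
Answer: 94/742035 ≈ 0.00012668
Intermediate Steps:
z = -1/94 (z = 1/(-94) = -1/94 ≈ -0.010638)
K(L, J) = 3
1/(7894 + a(K(-6, (-4 - 4)*3)/(-31) - 1/29, z)) = 1/(7894 - 1/94) = 1/(742035/94) = 94/742035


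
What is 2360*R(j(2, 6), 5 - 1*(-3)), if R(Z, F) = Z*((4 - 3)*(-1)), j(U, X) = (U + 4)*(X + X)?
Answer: -169920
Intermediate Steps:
j(U, X) = 2*X*(4 + U) (j(U, X) = (4 + U)*(2*X) = 2*X*(4 + U))
R(Z, F) = -Z (R(Z, F) = Z*(1*(-1)) = Z*(-1) = -Z)
2360*R(j(2, 6), 5 - 1*(-3)) = 2360*(-2*6*(4 + 2)) = 2360*(-2*6*6) = 2360*(-1*72) = 2360*(-72) = -169920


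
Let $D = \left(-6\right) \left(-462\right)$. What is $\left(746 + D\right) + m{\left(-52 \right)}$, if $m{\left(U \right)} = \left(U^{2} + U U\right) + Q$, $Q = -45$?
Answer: $8881$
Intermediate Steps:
$D = 2772$
$m{\left(U \right)} = -45 + 2 U^{2}$ ($m{\left(U \right)} = \left(U^{2} + U U\right) - 45 = \left(U^{2} + U^{2}\right) - 45 = 2 U^{2} - 45 = -45 + 2 U^{2}$)
$\left(746 + D\right) + m{\left(-52 \right)} = \left(746 + 2772\right) - \left(45 - 2 \left(-52\right)^{2}\right) = 3518 + \left(-45 + 2 \cdot 2704\right) = 3518 + \left(-45 + 5408\right) = 3518 + 5363 = 8881$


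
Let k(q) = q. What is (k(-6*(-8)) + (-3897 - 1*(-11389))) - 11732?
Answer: -4192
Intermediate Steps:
(k(-6*(-8)) + (-3897 - 1*(-11389))) - 11732 = (-6*(-8) + (-3897 - 1*(-11389))) - 11732 = (48 + (-3897 + 11389)) - 11732 = (48 + 7492) - 11732 = 7540 - 11732 = -4192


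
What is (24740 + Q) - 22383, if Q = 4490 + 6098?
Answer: 12945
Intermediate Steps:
Q = 10588
(24740 + Q) - 22383 = (24740 + 10588) - 22383 = 35328 - 22383 = 12945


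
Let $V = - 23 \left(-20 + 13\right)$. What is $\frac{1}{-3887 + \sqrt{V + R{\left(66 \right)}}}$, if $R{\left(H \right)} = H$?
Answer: $- \frac{3887}{15108542} - \frac{\sqrt{227}}{15108542} \approx -0.00025827$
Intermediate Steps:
$V = 161$ ($V = \left(-23\right) \left(-7\right) = 161$)
$\frac{1}{-3887 + \sqrt{V + R{\left(66 \right)}}} = \frac{1}{-3887 + \sqrt{161 + 66}} = \frac{1}{-3887 + \sqrt{227}}$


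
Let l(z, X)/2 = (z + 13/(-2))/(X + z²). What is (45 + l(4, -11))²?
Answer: 1936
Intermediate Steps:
l(z, X) = 2*(-13/2 + z)/(X + z²) (l(z, X) = 2*((z + 13/(-2))/(X + z²)) = 2*((z + 13*(-½))/(X + z²)) = 2*((z - 13/2)/(X + z²)) = 2*((-13/2 + z)/(X + z²)) = 2*(-13/2 + z)/(X + z²))
(45 + l(4, -11))² = (45 + (-13 + 2*4)/(-11 + 4²))² = (45 + (-13 + 8)/(-11 + 16))² = (45 - 5/5)² = (45 + (⅕)*(-5))² = (45 - 1)² = 44² = 1936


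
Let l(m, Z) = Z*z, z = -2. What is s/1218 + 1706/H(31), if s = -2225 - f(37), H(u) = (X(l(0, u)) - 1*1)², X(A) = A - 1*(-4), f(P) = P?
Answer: -33311/24367 ≈ -1.3671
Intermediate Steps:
l(m, Z) = -2*Z (l(m, Z) = Z*(-2) = -2*Z)
X(A) = 4 + A (X(A) = A + 4 = 4 + A)
H(u) = (3 - 2*u)² (H(u) = ((4 - 2*u) - 1*1)² = ((4 - 2*u) - 1)² = (3 - 2*u)²)
s = -2262 (s = -2225 - 1*37 = -2225 - 37 = -2262)
s/1218 + 1706/H(31) = -2262/1218 + 1706/((3 - 2*31)²) = -2262*1/1218 + 1706/((3 - 62)²) = -13/7 + 1706/((-59)²) = -13/7 + 1706/3481 = -33311/24367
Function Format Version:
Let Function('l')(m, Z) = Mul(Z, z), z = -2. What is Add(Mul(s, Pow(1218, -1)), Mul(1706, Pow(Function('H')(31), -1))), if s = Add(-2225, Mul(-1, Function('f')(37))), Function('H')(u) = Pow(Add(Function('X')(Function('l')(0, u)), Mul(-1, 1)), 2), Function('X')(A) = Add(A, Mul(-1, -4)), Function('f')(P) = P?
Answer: Rational(-33311, 24367) ≈ -1.3671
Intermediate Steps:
Function('l')(m, Z) = Mul(-2, Z) (Function('l')(m, Z) = Mul(Z, -2) = Mul(-2, Z))
Function('X')(A) = Add(4, A) (Function('X')(A) = Add(A, 4) = Add(4, A))
Function('H')(u) = Pow(Add(3, Mul(-2, u)), 2) (Function('H')(u) = Pow(Add(Add(4, Mul(-2, u)), Mul(-1, 1)), 2) = Pow(Add(Add(4, Mul(-2, u)), -1), 2) = Pow(Add(3, Mul(-2, u)), 2))
s = -2262 (s = Add(-2225, Mul(-1, 37)) = Add(-2225, -37) = -2262)
Add(Mul(s, Pow(1218, -1)), Mul(1706, Pow(Function('H')(31), -1))) = Add(Mul(-2262, Pow(1218, -1)), Mul(1706, Pow(Pow(Add(3, Mul(-2, 31)), 2), -1))) = Add(Mul(-2262, Rational(1, 1218)), Mul(1706, Pow(Pow(Add(3, -62), 2), -1))) = Add(Rational(-13, 7), Mul(1706, Pow(Pow(-59, 2), -1))) = Add(Rational(-13, 7), Mul(1706, Pow(3481, -1))) = Add(Rational(-13, 7), Mul(1706, Rational(1, 3481))) = Add(Rational(-13, 7), Rational(1706, 3481)) = Rational(-33311, 24367)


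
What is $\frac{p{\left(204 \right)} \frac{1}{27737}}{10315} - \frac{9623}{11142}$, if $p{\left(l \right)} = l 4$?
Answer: $- \frac{2753200060693}{3187805921010} \approx -0.86367$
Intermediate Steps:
$p{\left(l \right)} = 4 l$
$\frac{p{\left(204 \right)} \frac{1}{27737}}{10315} - \frac{9623}{11142} = \frac{4 \cdot 204 \cdot \frac{1}{27737}}{10315} - \frac{9623}{11142} = 816 \cdot \frac{1}{27737} \cdot \frac{1}{10315} - \frac{9623}{11142} = \frac{816}{27737} \cdot \frac{1}{10315} - \frac{9623}{11142} = \frac{816}{286107155} - \frac{9623}{11142} = - \frac{2753200060693}{3187805921010}$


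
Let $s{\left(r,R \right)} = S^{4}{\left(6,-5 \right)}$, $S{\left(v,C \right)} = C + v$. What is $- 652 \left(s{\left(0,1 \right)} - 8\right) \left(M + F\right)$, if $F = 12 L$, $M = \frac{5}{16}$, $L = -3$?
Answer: $- \frac{651511}{4} \approx -1.6288 \cdot 10^{5}$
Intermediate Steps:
$s{\left(r,R \right)} = 1$ ($s{\left(r,R \right)} = \left(-5 + 6\right)^{4} = 1^{4} = 1$)
$M = \frac{5}{16}$ ($M = 5 \cdot \frac{1}{16} = \frac{5}{16} \approx 0.3125$)
$F = -36$ ($F = 12 \left(-3\right) = -36$)
$- 652 \left(s{\left(0,1 \right)} - 8\right) \left(M + F\right) = - 652 \left(1 - 8\right) \left(\frac{5}{16} - 36\right) = - 652 \left(\left(-7\right) \left(- \frac{571}{16}\right)\right) = \left(-652\right) \frac{3997}{16} = - \frac{651511}{4}$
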